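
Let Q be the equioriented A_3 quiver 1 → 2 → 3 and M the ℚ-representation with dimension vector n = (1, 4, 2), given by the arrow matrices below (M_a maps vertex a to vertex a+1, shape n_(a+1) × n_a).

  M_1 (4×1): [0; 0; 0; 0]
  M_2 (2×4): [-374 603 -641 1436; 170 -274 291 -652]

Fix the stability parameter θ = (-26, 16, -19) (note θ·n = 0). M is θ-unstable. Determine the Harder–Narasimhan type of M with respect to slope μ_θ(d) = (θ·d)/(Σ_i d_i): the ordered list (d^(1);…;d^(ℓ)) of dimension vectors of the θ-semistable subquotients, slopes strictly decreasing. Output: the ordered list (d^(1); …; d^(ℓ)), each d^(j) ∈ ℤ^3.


Interval decomposition of M: I[1,1], I[2,2]^2, I[2,3]^2.
HN type (ℓ=3): μ^(1)=16; μ^(2)=-3/2; μ^(3)=-26

((0, 2, 0); (0, 2, 2); (1, 0, 0))


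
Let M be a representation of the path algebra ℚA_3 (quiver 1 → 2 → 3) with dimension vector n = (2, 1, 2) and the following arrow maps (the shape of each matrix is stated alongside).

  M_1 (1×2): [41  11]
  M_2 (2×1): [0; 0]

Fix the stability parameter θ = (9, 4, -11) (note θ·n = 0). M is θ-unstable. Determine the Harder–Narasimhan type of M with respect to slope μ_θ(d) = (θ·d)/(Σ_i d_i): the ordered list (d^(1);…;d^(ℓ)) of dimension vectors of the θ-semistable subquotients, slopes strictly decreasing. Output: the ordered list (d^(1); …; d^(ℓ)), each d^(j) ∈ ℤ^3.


Barcode: M ≅ I[1,1], I[1,2], I[3,3]^2. HN layers by μ_θ (3 steps, strictly decreasing):
  μ^(1)=9; μ^(2)=13/2; μ^(3)=-11

((1, 0, 0); (1, 1, 0); (0, 0, 2))


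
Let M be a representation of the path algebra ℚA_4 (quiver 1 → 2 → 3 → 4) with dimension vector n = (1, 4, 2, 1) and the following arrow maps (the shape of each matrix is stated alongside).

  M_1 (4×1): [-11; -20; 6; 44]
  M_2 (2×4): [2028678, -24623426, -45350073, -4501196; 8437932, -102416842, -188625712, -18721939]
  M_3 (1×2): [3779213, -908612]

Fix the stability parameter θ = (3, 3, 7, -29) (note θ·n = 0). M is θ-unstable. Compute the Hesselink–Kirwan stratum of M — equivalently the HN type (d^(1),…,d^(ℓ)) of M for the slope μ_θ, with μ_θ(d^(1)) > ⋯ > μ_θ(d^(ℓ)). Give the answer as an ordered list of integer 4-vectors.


Barcode: M ≅ I[1,2], I[2,2], I[2,3], I[2,4]. HN layers by μ_θ (3 steps, strictly decreasing):
  μ^(1)=7; μ^(2)=3; μ^(3)=-19/3

((0, 0, 1, 0); (1, 3, 0, 0); (0, 1, 1, 1))


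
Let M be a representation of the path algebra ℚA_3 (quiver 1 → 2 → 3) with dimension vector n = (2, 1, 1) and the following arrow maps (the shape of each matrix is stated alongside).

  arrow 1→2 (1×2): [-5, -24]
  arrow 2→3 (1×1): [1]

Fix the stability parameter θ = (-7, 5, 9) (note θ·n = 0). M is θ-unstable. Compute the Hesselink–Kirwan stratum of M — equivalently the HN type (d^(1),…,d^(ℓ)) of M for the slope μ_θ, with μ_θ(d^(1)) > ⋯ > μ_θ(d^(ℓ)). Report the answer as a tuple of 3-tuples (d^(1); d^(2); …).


Interval decomposition of M: I[1,1], I[1,3].
HN type (ℓ=3): μ^(1)=9; μ^(2)=5; μ^(3)=-7

((0, 0, 1); (0, 1, 0); (2, 0, 0))


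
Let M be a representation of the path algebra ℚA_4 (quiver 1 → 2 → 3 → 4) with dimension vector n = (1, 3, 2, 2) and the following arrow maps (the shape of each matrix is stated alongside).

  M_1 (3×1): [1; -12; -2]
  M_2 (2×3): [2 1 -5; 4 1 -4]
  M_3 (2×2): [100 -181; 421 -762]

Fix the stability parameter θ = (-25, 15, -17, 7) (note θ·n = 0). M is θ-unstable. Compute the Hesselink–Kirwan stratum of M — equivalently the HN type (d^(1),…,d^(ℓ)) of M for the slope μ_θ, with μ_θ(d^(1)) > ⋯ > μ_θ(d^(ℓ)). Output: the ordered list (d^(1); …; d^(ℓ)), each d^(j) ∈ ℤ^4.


Interval decomposition of M: I[1,2], I[2,4]^2.
HN type (ℓ=4): μ^(1)=15; μ^(2)=7; μ^(3)=-1; μ^(4)=-25

((0, 1, 0, 0); (0, 0, 0, 2); (0, 2, 2, 0); (1, 0, 0, 0))


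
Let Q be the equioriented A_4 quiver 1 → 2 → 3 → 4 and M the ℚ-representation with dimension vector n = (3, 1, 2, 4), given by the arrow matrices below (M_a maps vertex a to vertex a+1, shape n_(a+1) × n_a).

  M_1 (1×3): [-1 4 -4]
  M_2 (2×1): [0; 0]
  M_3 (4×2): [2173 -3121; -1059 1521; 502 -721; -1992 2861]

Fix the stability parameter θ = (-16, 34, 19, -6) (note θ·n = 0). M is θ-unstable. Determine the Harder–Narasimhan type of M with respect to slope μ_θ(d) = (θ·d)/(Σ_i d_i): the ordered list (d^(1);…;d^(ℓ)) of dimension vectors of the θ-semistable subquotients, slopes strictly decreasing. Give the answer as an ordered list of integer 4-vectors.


Interval decomposition of M: I[1,1]^2, I[1,2], I[3,4]^2, I[4,4]^2.
HN type (ℓ=4): μ^(1)=34; μ^(2)=13/2; μ^(3)=-6; μ^(4)=-16

((0, 1, 0, 0); (0, 0, 2, 2); (0, 0, 0, 2); (3, 0, 0, 0))


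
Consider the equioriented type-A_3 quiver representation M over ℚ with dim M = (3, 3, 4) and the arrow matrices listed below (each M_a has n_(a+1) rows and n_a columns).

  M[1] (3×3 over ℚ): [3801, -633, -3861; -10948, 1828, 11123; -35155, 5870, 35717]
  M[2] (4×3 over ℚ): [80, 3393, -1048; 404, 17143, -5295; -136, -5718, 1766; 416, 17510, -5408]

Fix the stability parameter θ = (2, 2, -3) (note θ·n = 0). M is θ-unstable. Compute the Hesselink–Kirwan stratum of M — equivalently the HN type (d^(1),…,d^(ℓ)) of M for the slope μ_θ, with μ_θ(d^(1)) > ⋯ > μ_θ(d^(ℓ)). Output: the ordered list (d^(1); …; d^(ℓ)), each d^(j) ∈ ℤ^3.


Via rank(M_{q-1}∘⋯∘M_p): M ≅ I[1,2], I[1,3]^2, I[3,3]^2.
μ_θ-semistable layers: μ^(1)=2; μ^(2)=1/3; μ^(3)=-3

((1, 1, 0); (2, 2, 2); (0, 0, 2))


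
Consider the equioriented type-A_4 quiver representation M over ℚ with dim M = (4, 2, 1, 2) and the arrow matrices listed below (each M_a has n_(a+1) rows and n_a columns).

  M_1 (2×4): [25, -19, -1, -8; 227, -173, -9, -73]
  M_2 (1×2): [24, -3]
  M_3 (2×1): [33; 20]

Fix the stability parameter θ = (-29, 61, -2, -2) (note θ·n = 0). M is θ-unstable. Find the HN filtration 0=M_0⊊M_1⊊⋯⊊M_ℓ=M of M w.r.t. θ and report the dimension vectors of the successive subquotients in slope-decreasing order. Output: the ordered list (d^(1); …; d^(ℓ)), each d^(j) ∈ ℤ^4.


Via rank(M_{q-1}∘⋯∘M_p): M ≅ I[1,1]^2, I[1,2], I[1,4], I[4,4].
μ_θ-semistable layers: μ^(1)=61; μ^(2)=19; μ^(3)=-2; μ^(4)=-29

((0, 1, 0, 0); (0, 1, 1, 1); (0, 0, 0, 1); (4, 0, 0, 0))


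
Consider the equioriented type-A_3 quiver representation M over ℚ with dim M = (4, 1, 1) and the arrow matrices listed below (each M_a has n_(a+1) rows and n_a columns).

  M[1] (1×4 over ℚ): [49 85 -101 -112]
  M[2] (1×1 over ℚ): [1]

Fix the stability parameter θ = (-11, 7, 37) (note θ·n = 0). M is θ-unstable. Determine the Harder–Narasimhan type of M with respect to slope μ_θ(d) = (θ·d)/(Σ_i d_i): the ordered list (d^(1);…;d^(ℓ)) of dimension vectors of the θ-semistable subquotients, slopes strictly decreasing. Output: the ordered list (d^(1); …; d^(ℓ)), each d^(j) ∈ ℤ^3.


Barcode: M ≅ I[1,1]^3, I[1,3]. HN layers by μ_θ (3 steps, strictly decreasing):
  μ^(1)=37; μ^(2)=7; μ^(3)=-11

((0, 0, 1); (0, 1, 0); (4, 0, 0))


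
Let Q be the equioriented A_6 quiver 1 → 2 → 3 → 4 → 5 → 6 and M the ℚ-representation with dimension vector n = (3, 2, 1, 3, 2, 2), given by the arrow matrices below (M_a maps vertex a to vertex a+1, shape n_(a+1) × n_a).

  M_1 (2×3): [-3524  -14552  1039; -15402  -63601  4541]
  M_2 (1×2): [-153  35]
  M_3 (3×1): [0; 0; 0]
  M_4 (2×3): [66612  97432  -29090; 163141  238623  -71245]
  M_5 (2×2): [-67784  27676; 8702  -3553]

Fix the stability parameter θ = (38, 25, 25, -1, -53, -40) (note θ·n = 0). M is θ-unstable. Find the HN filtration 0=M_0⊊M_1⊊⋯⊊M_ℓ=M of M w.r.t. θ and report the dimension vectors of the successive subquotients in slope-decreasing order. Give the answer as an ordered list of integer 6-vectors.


Barcode: M ≅ I[1,1], I[1,2], I[1,3], I[4,4], I[4,5], I[4,6], I[6,6]. HN layers by μ_θ (7 steps, strictly decreasing):
  μ^(1)=38; μ^(2)=63/2; μ^(3)=88/3; μ^(4)=-1; μ^(5)=-27; μ^(6)=-94/3; μ^(7)=-40

((1, 0, 0, 0, 0, 0); (1, 1, 0, 0, 0, 0); (1, 1, 1, 0, 0, 0); (0, 0, 0, 1, 0, 0); (0, 0, 0, 1, 1, 0); (0, 0, 0, 1, 1, 1); (0, 0, 0, 0, 0, 1))


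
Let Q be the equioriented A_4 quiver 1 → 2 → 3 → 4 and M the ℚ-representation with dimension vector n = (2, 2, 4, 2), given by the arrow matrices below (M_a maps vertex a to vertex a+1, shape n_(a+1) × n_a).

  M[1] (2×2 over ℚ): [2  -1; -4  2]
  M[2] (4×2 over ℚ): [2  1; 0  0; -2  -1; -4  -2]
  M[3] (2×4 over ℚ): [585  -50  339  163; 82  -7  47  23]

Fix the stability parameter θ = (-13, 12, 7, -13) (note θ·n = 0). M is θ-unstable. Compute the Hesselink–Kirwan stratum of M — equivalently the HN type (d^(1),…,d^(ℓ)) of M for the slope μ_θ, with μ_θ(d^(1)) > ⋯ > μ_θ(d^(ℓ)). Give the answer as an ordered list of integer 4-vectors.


Barcode: M ≅ I[1,1], I[1,2], I[2,4], I[3,3]^2, I[3,4]. HN layers by μ_θ (5 steps, strictly decreasing):
  μ^(1)=12; μ^(2)=7; μ^(3)=2; μ^(4)=-3; μ^(5)=-13

((0, 1, 0, 0); (0, 0, 2, 0); (0, 1, 1, 1); (0, 0, 1, 1); (2, 0, 0, 0))


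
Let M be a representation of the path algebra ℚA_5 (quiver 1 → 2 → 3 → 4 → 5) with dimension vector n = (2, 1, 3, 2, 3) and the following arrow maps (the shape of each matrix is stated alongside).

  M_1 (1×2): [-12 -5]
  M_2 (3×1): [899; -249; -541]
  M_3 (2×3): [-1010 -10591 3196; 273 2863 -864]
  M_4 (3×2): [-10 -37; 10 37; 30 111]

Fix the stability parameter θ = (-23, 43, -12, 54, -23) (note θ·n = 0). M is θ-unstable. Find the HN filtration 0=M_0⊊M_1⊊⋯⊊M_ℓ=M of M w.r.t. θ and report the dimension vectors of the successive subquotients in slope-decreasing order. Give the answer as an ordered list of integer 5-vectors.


Via rank(M_{q-1}∘⋯∘M_p): M ≅ I[1,1], I[1,5], I[3,3], I[3,4], I[5,5]^2.
μ_θ-semistable layers: μ^(1)=54; μ^(2)=31/2; μ^(3)=-12; μ^(4)=-23

((0, 0, 0, 1, 0); (0, 1, 1, 1, 1); (0, 0, 2, 0, 0); (2, 0, 0, 0, 2))


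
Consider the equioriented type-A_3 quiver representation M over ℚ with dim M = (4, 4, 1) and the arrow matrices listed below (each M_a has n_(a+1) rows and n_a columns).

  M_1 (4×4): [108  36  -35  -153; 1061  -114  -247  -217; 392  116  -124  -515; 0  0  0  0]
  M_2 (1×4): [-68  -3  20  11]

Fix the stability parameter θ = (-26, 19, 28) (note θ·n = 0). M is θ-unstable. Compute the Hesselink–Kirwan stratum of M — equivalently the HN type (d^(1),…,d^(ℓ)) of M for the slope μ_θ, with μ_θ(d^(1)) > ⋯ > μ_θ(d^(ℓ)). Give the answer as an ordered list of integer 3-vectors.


Barcode: M ≅ I[1,1], I[1,2]^2, I[1,3], I[2,2]. HN layers by μ_θ (3 steps, strictly decreasing):
  μ^(1)=28; μ^(2)=19; μ^(3)=-26

((0, 0, 1); (0, 4, 0); (4, 0, 0))


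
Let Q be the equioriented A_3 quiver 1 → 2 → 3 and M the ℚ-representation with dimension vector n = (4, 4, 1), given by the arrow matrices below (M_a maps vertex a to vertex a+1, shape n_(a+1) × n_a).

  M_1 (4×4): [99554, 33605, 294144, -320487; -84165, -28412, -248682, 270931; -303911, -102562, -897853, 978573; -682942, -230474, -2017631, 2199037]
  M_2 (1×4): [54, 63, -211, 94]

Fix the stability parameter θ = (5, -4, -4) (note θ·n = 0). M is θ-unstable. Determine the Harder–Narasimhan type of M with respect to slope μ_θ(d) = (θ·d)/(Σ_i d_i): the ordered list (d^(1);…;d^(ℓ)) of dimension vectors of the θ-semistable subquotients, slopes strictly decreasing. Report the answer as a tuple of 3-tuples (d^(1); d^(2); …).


Barcode: M ≅ I[1,2]^3, I[1,3]. HN layers by μ_θ (2 steps, strictly decreasing):
  μ^(1)=1/2; μ^(2)=-1

((3, 3, 0); (1, 1, 1))


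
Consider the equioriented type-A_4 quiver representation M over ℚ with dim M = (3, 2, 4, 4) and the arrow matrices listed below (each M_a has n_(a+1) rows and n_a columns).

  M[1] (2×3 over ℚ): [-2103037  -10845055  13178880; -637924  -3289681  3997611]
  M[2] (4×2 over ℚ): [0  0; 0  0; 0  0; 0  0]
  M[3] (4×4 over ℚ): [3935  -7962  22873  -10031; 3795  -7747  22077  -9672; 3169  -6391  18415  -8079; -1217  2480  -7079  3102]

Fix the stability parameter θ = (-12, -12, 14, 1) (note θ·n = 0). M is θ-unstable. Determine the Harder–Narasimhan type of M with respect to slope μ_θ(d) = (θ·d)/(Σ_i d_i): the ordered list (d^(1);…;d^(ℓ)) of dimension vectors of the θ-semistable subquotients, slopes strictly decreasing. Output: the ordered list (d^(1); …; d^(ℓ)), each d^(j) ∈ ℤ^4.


Barcode: M ≅ I[1,1], I[1,2]^2, I[3,3], I[3,4]^3, I[4,4]. HN layers by μ_θ (4 steps, strictly decreasing):
  μ^(1)=14; μ^(2)=15/2; μ^(3)=1; μ^(4)=-12

((0, 0, 1, 0); (0, 0, 3, 3); (0, 0, 0, 1); (3, 2, 0, 0))


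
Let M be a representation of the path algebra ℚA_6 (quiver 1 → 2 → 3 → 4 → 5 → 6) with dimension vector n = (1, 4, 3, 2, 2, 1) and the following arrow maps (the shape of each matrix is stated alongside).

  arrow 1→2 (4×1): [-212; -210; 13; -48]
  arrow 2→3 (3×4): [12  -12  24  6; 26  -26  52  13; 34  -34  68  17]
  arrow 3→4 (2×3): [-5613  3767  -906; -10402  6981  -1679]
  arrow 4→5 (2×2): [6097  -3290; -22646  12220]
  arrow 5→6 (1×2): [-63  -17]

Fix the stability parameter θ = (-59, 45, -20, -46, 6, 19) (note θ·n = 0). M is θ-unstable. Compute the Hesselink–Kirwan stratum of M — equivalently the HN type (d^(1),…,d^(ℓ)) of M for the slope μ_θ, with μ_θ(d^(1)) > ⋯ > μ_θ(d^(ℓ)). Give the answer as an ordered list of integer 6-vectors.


Barcode: M ≅ I[1,2], I[2,2]^2, I[2,6], I[3,3], I[3,4], I[5,5]. HN layers by μ_θ (7 steps, strictly decreasing):
  μ^(1)=45; μ^(2)=19; μ^(3)=6; μ^(4)=-7; μ^(5)=-20; μ^(6)=-33; μ^(7)=-59

((0, 3, 0, 0, 0, 0); (0, 0, 0, 0, 0, 1); (0, 0, 0, 0, 2, 0); (0, 1, 1, 1, 0, 0); (0, 0, 1, 0, 0, 0); (0, 0, 1, 1, 0, 0); (1, 0, 0, 0, 0, 0))


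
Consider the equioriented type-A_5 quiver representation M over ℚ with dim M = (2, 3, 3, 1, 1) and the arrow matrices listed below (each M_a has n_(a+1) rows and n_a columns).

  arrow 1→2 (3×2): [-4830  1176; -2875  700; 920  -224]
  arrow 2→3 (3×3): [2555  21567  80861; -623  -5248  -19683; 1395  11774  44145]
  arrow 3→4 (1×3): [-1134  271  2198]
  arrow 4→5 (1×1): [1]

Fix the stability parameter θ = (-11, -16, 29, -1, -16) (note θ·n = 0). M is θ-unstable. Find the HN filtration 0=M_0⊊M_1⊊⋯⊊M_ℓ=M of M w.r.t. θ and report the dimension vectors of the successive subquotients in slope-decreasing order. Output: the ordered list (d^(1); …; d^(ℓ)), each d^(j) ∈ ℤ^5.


Barcode: M ≅ I[1,1], I[1,3], I[2,3], I[2,5]. HN layers by μ_θ (5 steps, strictly decreasing):
  μ^(1)=29; μ^(2)=4; μ^(3)=-11; μ^(4)=-27/2; μ^(5)=-16

((0, 0, 2, 0, 0); (0, 0, 1, 1, 1); (1, 0, 0, 0, 0); (1, 1, 0, 0, 0); (0, 2, 0, 0, 0))


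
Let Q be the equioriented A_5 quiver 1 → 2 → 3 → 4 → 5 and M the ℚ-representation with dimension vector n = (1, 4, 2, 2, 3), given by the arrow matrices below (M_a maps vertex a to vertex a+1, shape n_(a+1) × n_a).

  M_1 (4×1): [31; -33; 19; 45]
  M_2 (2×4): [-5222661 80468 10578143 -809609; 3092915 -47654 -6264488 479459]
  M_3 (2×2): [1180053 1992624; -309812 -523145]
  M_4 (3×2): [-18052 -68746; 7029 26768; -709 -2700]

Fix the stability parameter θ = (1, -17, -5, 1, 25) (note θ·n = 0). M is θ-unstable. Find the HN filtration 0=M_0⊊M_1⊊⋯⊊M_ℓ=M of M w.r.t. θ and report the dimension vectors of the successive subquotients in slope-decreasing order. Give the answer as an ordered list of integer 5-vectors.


Barcode: M ≅ I[1,5], I[2,2]^2, I[2,5], I[5,5]. HN layers by μ_θ (5 steps, strictly decreasing):
  μ^(1)=25; μ^(2)=1; μ^(3)=-5; μ^(4)=-8; μ^(5)=-17

((0, 0, 0, 0, 3); (0, 0, 0, 2, 0); (0, 0, 2, 0, 0); (1, 1, 0, 0, 0); (0, 3, 0, 0, 0))


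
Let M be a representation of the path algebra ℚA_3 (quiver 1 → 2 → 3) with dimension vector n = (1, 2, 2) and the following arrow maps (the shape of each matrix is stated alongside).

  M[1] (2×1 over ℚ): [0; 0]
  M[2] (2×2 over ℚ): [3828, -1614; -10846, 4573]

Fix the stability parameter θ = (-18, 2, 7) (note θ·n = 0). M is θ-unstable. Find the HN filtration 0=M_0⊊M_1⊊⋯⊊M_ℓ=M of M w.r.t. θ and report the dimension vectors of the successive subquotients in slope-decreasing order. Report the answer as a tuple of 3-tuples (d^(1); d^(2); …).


Via rank(M_{q-1}∘⋯∘M_p): M ≅ I[1,1], I[2,2], I[2,3], I[3,3].
μ_θ-semistable layers: μ^(1)=7; μ^(2)=2; μ^(3)=-18

((0, 0, 2); (0, 2, 0); (1, 0, 0))


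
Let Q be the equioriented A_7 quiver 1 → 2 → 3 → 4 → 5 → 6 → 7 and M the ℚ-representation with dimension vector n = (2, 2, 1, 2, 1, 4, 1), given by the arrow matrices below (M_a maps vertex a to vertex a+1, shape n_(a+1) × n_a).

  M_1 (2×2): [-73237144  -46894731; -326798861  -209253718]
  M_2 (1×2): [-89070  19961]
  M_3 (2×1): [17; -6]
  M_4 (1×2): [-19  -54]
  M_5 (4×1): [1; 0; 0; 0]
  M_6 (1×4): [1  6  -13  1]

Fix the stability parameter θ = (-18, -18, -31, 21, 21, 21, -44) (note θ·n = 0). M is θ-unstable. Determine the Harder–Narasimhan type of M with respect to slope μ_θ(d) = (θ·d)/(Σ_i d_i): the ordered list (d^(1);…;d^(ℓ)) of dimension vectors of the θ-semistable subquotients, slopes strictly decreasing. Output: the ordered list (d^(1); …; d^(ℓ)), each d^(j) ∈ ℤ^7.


Via rank(M_{q-1}∘⋯∘M_p): M ≅ I[1,2], I[1,7], I[4,4], I[6,6]^3.
μ_θ-semistable layers: μ^(1)=21; μ^(2)=19/4; μ^(3)=-18; μ^(4)=-67/3

((0, 0, 0, 1, 0, 3, 0); (0, 0, 0, 1, 1, 1, 1); (1, 1, 0, 0, 0, 0, 0); (1, 1, 1, 0, 0, 0, 0))


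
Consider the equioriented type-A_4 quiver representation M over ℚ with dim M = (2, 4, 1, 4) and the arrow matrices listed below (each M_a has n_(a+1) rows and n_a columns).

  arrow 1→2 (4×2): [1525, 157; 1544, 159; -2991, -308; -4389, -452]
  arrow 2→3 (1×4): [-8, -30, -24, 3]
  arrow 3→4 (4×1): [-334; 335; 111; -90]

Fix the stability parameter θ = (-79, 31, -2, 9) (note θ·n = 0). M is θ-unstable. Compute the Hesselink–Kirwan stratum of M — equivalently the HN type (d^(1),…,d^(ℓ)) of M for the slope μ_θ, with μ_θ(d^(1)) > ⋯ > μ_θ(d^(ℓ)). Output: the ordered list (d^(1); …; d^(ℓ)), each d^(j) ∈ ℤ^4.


Via rank(M_{q-1}∘⋯∘M_p): M ≅ I[1,2], I[1,4], I[2,2]^2, I[4,4]^3.
μ_θ-semistable layers: μ^(1)=31; μ^(2)=38/3; μ^(3)=9; μ^(4)=-79

((0, 3, 0, 0); (0, 1, 1, 1); (0, 0, 0, 3); (2, 0, 0, 0))


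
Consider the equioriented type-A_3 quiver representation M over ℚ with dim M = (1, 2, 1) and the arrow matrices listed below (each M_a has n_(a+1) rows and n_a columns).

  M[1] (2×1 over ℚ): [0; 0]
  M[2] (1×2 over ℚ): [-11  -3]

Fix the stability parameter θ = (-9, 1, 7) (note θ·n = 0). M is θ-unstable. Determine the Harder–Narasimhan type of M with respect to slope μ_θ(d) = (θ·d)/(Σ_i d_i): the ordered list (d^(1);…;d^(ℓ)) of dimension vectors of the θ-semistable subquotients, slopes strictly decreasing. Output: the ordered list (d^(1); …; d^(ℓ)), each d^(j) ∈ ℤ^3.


Via rank(M_{q-1}∘⋯∘M_p): M ≅ I[1,1], I[2,2], I[2,3].
μ_θ-semistable layers: μ^(1)=7; μ^(2)=1; μ^(3)=-9

((0, 0, 1); (0, 2, 0); (1, 0, 0))


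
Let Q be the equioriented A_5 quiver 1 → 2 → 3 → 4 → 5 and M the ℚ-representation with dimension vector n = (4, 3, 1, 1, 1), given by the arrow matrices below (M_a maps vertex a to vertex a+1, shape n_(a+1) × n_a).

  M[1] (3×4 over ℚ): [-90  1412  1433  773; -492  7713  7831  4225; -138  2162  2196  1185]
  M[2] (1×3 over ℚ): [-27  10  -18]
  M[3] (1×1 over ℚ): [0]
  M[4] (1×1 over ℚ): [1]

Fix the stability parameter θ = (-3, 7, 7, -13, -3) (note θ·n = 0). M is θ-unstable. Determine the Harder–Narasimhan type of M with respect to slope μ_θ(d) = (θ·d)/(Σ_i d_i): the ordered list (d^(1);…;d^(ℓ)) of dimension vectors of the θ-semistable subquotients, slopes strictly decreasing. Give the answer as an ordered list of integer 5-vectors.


Barcode: M ≅ I[1,1], I[1,2]^2, I[1,3], I[4,5]. HN layers by μ_θ (3 steps, strictly decreasing):
  μ^(1)=7; μ^(2)=-3; μ^(3)=-13

((0, 3, 1, 0, 0); (4, 0, 0, 0, 1); (0, 0, 0, 1, 0))


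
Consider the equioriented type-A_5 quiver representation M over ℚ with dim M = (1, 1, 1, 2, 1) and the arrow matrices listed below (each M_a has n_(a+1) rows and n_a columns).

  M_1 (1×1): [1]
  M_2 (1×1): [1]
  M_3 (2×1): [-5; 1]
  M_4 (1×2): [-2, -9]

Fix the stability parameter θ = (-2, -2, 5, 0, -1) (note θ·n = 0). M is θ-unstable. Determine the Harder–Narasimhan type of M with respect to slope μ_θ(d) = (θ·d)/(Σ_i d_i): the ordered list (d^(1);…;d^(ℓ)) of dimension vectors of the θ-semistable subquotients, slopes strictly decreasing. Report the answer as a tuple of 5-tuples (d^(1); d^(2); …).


Via rank(M_{q-1}∘⋯∘M_p): M ≅ I[1,5], I[4,4].
μ_θ-semistable layers: μ^(1)=4/3; μ^(2)=0; μ^(3)=-2

((0, 0, 1, 1, 1); (0, 0, 0, 1, 0); (1, 1, 0, 0, 0))


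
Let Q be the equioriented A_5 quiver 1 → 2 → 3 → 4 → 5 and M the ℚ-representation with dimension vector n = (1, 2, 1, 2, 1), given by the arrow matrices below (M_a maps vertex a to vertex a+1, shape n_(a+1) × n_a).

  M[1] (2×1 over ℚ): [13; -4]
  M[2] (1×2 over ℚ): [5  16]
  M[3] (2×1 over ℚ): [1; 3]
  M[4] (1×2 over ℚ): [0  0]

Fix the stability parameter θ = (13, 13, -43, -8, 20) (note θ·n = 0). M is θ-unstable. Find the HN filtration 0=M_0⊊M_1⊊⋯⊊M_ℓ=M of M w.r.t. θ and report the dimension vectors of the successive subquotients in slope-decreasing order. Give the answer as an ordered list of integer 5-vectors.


Barcode: M ≅ I[1,4], I[2,2], I[4,4], I[5,5]. HN layers by μ_θ (4 steps, strictly decreasing):
  μ^(1)=20; μ^(2)=13; μ^(3)=-25/4; μ^(4)=-8

((0, 0, 0, 0, 1); (0, 1, 0, 0, 0); (1, 1, 1, 1, 0); (0, 0, 0, 1, 0))


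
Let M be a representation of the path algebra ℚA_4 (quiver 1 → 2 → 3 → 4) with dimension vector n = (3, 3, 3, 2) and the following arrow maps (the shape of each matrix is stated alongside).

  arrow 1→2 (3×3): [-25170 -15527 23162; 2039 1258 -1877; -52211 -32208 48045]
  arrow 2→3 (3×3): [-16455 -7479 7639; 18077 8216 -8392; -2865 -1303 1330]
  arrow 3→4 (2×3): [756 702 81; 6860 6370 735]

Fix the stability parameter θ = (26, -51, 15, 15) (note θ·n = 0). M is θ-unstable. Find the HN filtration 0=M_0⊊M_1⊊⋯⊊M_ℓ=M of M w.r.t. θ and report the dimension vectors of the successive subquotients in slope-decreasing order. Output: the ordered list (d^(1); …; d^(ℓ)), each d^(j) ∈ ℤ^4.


Barcode: M ≅ I[1,3]^2, I[1,4], I[4,4]. HN layers by μ_θ (2 steps, strictly decreasing):
  μ^(1)=15; μ^(2)=-25/2

((0, 0, 3, 2); (3, 3, 0, 0))


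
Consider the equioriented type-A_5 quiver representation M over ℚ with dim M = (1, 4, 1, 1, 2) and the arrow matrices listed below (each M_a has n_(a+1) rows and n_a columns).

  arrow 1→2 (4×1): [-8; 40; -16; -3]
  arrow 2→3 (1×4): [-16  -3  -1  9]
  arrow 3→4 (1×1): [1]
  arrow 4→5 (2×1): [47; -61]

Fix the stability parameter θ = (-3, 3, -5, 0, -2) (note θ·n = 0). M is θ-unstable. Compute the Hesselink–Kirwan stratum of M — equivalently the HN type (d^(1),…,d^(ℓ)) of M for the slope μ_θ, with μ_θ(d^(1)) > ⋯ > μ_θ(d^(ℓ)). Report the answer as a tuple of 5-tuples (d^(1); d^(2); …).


Barcode: M ≅ I[1,5], I[2,2]^3, I[5,5]. HN layers by μ_θ (4 steps, strictly decreasing):
  μ^(1)=3; μ^(2)=-1; μ^(3)=-2; μ^(4)=-3

((0, 3, 0, 0, 0); (0, 1, 1, 1, 1); (0, 0, 0, 0, 1); (1, 0, 0, 0, 0))


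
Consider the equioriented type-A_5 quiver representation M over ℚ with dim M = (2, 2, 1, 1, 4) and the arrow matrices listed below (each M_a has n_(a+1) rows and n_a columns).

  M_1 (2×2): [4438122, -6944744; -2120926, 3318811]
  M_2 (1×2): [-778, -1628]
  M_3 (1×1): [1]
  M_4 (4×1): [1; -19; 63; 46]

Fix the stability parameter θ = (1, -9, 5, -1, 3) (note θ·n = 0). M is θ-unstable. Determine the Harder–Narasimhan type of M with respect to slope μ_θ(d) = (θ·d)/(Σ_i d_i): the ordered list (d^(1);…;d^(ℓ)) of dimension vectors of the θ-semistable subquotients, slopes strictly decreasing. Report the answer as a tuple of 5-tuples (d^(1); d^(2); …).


Barcode: M ≅ I[1,2], I[1,5], I[5,5]^3. HN layers by μ_θ (3 steps, strictly decreasing):
  μ^(1)=3; μ^(2)=2; μ^(3)=-4

((0, 0, 0, 0, 4); (0, 0, 1, 1, 0); (2, 2, 0, 0, 0))


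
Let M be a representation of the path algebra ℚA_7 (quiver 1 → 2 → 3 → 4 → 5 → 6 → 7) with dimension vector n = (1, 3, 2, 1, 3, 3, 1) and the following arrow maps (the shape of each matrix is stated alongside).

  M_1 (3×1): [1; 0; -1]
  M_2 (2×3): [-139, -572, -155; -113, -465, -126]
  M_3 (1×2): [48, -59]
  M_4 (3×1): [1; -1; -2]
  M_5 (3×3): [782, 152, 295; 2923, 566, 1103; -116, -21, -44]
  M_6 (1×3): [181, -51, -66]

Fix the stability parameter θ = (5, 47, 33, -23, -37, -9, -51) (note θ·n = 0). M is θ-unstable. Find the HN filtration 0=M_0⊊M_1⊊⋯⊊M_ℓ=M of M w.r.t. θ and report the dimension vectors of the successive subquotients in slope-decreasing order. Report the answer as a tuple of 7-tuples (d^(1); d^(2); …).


Via rank(M_{q-1}∘⋯∘M_p): M ≅ I[1,7], I[2,2], I[2,3], I[5,6]^2.
μ_θ-semistable layers: μ^(1)=47; μ^(2)=40; μ^(3)=-5; μ^(4)=-9; μ^(5)=-37

((0, 1, 0, 0, 0, 0, 0); (0, 1, 1, 0, 0, 0, 0); (1, 1, 1, 1, 1, 1, 1); (0, 0, 0, 0, 0, 2, 0); (0, 0, 0, 0, 2, 0, 0))


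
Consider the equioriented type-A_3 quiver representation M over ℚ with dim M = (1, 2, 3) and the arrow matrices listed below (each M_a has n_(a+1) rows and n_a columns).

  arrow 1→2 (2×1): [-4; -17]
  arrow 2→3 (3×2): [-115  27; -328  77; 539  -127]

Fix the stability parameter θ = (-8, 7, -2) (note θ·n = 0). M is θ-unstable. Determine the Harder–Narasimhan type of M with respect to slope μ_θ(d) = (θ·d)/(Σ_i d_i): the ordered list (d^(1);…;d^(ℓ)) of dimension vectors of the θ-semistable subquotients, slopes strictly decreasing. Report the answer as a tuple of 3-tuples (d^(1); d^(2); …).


Via rank(M_{q-1}∘⋯∘M_p): M ≅ I[1,3], I[2,3], I[3,3].
μ_θ-semistable layers: μ^(1)=5/2; μ^(2)=-2; μ^(3)=-8

((0, 2, 2); (0, 0, 1); (1, 0, 0))


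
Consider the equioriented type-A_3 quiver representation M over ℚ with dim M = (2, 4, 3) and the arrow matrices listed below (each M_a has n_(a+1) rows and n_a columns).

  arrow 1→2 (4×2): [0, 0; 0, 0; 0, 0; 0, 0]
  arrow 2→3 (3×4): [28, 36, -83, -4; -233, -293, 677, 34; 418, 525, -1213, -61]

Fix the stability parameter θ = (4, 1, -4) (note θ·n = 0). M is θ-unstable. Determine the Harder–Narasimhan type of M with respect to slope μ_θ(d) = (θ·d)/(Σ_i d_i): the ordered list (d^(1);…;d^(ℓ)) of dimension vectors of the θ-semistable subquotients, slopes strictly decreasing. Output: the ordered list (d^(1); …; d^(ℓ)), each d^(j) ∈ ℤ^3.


Interval decomposition of M: I[1,1]^2, I[2,2], I[2,3]^3.
HN type (ℓ=3): μ^(1)=4; μ^(2)=1; μ^(3)=-3/2

((2, 0, 0); (0, 1, 0); (0, 3, 3))


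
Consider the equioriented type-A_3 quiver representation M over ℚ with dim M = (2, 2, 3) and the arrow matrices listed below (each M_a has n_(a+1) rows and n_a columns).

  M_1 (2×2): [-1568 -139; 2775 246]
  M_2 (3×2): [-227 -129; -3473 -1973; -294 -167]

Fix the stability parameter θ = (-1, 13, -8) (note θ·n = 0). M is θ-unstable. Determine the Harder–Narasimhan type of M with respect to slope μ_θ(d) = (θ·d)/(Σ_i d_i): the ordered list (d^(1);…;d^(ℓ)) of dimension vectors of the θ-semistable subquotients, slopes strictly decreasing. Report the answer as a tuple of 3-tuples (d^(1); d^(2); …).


Via rank(M_{q-1}∘⋯∘M_p): M ≅ I[1,3]^2, I[3,3].
μ_θ-semistable layers: μ^(1)=5/2; μ^(2)=-1; μ^(3)=-8

((0, 2, 2); (2, 0, 0); (0, 0, 1))


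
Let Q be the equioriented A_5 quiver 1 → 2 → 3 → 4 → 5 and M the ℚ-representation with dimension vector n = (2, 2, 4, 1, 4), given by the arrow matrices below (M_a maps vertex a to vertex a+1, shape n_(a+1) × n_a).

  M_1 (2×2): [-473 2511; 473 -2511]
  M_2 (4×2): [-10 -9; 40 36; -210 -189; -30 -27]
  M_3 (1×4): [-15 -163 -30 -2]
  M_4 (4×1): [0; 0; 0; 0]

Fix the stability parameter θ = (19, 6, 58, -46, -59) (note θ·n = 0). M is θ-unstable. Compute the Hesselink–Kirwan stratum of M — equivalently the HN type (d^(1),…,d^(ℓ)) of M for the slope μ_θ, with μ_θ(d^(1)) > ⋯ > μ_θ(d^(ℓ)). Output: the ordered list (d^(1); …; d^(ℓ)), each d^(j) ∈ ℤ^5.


Via rank(M_{q-1}∘⋯∘M_p): M ≅ I[1,1], I[1,4], I[2,2], I[3,3]^3, I[5,5]^4.
μ_θ-semistable layers: μ^(1)=58; μ^(2)=19; μ^(3)=37/4; μ^(4)=6; μ^(5)=-59

((0, 0, 3, 0, 0); (1, 0, 0, 0, 0); (1, 1, 1, 1, 0); (0, 1, 0, 0, 0); (0, 0, 0, 0, 4))


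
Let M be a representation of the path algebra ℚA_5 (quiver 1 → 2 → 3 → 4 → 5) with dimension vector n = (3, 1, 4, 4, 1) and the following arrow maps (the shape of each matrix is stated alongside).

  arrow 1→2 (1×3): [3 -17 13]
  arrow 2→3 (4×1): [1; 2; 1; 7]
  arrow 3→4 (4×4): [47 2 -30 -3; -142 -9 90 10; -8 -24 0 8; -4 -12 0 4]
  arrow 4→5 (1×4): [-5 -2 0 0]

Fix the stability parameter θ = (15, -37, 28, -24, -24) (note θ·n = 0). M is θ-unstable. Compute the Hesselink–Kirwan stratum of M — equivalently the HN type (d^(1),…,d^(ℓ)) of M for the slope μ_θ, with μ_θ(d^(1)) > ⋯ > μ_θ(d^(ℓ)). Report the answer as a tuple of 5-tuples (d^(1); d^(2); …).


Barcode: M ≅ I[1,1]^2, I[1,3], I[3,3], I[3,4], I[3,5], I[4,4]^2. HN layers by μ_θ (6 steps, strictly decreasing):
  μ^(1)=28; μ^(2)=15; μ^(3)=2; μ^(4)=-20/3; μ^(5)=-11; μ^(6)=-24

((0, 0, 2, 0, 0); (2, 0, 0, 0, 0); (0, 0, 1, 1, 0); (0, 0, 1, 1, 1); (1, 1, 0, 0, 0); (0, 0, 0, 2, 0))


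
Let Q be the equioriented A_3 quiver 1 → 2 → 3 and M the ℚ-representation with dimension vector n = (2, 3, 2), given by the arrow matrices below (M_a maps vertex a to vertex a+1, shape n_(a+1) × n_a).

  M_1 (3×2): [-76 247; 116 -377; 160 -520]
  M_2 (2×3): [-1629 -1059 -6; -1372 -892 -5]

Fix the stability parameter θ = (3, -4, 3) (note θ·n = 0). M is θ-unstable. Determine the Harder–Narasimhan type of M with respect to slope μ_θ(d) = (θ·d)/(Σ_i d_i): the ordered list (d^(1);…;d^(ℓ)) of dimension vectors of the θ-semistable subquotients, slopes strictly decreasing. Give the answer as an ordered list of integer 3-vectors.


Interval decomposition of M: I[1,1], I[1,2], I[2,3]^2.
HN type (ℓ=3): μ^(1)=3; μ^(2)=-1/2; μ^(3)=-4

((1, 0, 2); (1, 1, 0); (0, 2, 0))


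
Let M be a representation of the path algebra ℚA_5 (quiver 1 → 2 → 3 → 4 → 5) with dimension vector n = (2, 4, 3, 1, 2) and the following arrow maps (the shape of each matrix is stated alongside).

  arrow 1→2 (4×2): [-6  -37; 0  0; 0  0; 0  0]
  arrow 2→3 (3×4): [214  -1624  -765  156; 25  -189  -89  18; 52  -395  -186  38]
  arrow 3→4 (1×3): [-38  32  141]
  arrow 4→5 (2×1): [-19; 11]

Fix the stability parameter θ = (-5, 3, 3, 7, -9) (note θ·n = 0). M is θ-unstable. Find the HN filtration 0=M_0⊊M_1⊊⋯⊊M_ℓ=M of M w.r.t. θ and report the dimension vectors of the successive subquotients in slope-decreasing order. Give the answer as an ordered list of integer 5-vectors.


Via rank(M_{q-1}∘⋯∘M_p): M ≅ I[1,1], I[1,3], I[2,2], I[2,3], I[2,5], I[5,5].
μ_θ-semistable layers: μ^(1)=3; μ^(2)=1; μ^(3)=-5; μ^(4)=-9

((0, 3, 2, 0, 0); (0, 1, 1, 1, 1); (2, 0, 0, 0, 0); (0, 0, 0, 0, 1))


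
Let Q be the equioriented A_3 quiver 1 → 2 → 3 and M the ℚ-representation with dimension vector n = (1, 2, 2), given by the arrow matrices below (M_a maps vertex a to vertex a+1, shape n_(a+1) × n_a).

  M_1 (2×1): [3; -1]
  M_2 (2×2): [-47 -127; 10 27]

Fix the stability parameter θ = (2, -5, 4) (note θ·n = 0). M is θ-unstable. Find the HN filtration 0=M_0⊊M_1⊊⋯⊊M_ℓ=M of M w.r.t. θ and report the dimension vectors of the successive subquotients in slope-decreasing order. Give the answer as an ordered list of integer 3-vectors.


Interval decomposition of M: I[1,3], I[2,3].
HN type (ℓ=3): μ^(1)=4; μ^(2)=-3/2; μ^(3)=-5

((0, 0, 2); (1, 1, 0); (0, 1, 0))


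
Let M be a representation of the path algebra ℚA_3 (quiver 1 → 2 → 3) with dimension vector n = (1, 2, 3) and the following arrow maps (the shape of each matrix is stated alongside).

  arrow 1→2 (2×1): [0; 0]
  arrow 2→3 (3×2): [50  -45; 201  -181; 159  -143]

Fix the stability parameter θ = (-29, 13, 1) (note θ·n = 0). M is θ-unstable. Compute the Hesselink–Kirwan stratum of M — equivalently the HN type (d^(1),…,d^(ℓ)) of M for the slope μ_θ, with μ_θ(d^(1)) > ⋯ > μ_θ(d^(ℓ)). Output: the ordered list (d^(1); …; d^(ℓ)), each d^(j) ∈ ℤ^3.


Interval decomposition of M: I[1,1], I[2,3]^2, I[3,3].
HN type (ℓ=3): μ^(1)=7; μ^(2)=1; μ^(3)=-29

((0, 2, 2); (0, 0, 1); (1, 0, 0))


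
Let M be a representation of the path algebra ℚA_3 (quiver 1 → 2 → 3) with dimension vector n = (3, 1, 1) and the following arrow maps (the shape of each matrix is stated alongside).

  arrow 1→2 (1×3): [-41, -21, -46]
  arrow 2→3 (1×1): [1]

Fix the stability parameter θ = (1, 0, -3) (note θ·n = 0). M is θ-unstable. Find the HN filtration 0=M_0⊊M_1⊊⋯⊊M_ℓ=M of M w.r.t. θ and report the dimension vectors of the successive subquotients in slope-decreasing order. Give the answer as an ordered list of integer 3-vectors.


Via rank(M_{q-1}∘⋯∘M_p): M ≅ I[1,1]^2, I[1,3].
μ_θ-semistable layers: μ^(1)=1; μ^(2)=-2/3

((2, 0, 0); (1, 1, 1))


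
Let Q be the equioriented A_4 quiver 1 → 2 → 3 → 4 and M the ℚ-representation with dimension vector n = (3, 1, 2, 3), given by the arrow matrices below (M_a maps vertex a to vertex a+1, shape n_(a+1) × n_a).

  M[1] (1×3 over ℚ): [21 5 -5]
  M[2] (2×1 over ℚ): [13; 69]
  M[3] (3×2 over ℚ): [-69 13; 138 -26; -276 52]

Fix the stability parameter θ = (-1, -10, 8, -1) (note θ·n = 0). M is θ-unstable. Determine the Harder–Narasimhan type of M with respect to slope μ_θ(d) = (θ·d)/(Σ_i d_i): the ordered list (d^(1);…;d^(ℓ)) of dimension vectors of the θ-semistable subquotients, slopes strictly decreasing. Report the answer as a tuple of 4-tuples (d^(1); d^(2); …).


Via rank(M_{q-1}∘⋯∘M_p): M ≅ I[1,1]^2, I[1,3], I[3,4], I[4,4]^2.
μ_θ-semistable layers: μ^(1)=8; μ^(2)=7/2; μ^(3)=-1; μ^(4)=-11/2

((0, 0, 1, 0); (0, 0, 1, 1); (2, 0, 0, 2); (1, 1, 0, 0))


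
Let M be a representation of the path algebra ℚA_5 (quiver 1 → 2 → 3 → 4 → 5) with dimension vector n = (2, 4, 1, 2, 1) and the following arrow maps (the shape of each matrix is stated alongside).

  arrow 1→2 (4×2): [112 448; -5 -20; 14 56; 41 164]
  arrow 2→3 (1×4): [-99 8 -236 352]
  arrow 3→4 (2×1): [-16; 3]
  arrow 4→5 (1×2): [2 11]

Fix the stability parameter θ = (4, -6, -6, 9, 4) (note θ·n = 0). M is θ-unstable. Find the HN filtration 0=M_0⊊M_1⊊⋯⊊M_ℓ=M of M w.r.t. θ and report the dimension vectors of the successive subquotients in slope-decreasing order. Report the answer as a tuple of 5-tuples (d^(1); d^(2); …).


Via rank(M_{q-1}∘⋯∘M_p): M ≅ I[1,1], I[1,2], I[2,2]^2, I[2,5], I[4,4].
μ_θ-semistable layers: μ^(1)=9; μ^(2)=13/2; μ^(3)=4; μ^(4)=-1; μ^(5)=-6

((0, 0, 0, 1, 0); (0, 0, 0, 1, 1); (1, 0, 0, 0, 0); (1, 1, 0, 0, 0); (0, 3, 1, 0, 0))


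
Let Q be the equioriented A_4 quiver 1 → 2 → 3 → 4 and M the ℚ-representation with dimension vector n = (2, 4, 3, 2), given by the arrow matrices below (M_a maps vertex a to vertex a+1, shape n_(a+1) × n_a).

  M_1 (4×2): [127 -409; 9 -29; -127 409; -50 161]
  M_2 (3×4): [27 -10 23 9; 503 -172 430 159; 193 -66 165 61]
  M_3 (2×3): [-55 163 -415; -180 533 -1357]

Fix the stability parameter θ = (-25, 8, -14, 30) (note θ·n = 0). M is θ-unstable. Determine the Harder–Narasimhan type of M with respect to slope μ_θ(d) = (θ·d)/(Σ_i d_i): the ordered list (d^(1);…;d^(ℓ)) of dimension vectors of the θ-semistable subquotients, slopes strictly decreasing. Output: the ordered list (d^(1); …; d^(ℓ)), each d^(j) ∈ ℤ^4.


Barcode: M ≅ I[1,4]^2, I[2,2], I[2,3]. HN layers by μ_θ (4 steps, strictly decreasing):
  μ^(1)=30; μ^(2)=8; μ^(3)=-3; μ^(4)=-25

((0, 0, 0, 2); (0, 1, 0, 0); (0, 3, 3, 0); (2, 0, 0, 0))


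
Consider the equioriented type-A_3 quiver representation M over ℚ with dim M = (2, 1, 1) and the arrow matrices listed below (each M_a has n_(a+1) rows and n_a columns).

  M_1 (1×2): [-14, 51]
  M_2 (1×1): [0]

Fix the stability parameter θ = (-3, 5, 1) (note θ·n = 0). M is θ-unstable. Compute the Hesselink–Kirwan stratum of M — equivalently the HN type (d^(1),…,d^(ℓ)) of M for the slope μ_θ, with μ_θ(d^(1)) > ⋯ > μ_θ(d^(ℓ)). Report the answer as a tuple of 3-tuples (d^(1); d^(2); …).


Interval decomposition of M: I[1,1], I[1,2], I[3,3].
HN type (ℓ=3): μ^(1)=5; μ^(2)=1; μ^(3)=-3

((0, 1, 0); (0, 0, 1); (2, 0, 0))


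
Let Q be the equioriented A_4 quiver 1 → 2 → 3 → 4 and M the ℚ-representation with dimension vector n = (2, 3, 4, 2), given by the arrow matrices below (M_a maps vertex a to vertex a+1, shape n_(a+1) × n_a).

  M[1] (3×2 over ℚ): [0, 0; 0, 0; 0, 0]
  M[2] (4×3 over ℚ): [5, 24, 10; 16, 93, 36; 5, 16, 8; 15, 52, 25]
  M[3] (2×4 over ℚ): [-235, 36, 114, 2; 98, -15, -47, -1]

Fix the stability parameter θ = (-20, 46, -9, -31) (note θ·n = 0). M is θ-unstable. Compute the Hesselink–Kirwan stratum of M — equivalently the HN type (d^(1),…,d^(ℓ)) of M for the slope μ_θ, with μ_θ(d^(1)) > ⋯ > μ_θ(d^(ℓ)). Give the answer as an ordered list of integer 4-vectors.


Via rank(M_{q-1}∘⋯∘M_p): M ≅ I[1,1]^2, I[2,3], I[2,4]^2, I[3,3].
μ_θ-semistable layers: μ^(1)=37/2; μ^(2)=2; μ^(3)=-9; μ^(4)=-20

((0, 1, 1, 0); (0, 2, 2, 2); (0, 0, 1, 0); (2, 0, 0, 0))


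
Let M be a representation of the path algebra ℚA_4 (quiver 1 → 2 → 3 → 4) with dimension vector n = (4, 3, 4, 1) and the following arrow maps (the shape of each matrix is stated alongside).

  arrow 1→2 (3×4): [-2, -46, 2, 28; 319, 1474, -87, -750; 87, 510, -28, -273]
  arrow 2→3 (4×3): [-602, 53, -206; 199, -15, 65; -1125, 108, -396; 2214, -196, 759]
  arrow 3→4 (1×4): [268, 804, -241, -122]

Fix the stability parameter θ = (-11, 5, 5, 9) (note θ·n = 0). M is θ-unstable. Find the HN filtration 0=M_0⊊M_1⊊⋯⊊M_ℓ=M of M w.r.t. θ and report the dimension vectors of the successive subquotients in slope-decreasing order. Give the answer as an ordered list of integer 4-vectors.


Barcode: M ≅ I[1,1], I[1,3]^2, I[1,4], I[3,3]. HN layers by μ_θ (3 steps, strictly decreasing):
  μ^(1)=9; μ^(2)=5; μ^(3)=-11

((0, 0, 0, 1); (0, 3, 4, 0); (4, 0, 0, 0))


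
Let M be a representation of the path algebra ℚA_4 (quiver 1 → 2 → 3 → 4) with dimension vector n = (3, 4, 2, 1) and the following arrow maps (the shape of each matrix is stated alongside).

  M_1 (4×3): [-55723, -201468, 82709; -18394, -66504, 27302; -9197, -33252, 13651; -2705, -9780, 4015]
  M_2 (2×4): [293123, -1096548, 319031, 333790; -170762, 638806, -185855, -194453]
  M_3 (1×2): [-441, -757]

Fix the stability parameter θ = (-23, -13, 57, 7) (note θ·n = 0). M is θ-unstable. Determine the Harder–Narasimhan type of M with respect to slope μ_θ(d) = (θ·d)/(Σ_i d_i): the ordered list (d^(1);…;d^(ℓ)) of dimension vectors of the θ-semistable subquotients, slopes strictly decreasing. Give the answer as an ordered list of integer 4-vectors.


Interval decomposition of M: I[1,1]^2, I[1,3], I[2,2]^2, I[2,4].
HN type (ℓ=4): μ^(1)=57; μ^(2)=32; μ^(3)=-13; μ^(4)=-23

((0, 0, 1, 0); (0, 0, 1, 1); (0, 4, 0, 0); (3, 0, 0, 0))


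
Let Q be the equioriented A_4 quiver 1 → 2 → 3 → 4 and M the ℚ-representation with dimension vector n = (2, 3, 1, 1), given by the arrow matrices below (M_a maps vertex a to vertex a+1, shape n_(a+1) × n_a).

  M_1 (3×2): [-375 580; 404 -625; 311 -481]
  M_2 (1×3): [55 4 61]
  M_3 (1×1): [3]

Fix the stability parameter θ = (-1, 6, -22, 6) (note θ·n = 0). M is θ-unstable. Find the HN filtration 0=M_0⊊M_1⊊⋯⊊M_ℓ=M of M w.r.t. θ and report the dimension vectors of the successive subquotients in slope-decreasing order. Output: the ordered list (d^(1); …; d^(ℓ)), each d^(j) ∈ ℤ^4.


Via rank(M_{q-1}∘⋯∘M_p): M ≅ I[1,2], I[1,4], I[2,2].
μ_θ-semistable layers: μ^(1)=6; μ^(2)=-1; μ^(3)=-17/3

((0, 2, 0, 1); (1, 0, 0, 0); (1, 1, 1, 0))
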